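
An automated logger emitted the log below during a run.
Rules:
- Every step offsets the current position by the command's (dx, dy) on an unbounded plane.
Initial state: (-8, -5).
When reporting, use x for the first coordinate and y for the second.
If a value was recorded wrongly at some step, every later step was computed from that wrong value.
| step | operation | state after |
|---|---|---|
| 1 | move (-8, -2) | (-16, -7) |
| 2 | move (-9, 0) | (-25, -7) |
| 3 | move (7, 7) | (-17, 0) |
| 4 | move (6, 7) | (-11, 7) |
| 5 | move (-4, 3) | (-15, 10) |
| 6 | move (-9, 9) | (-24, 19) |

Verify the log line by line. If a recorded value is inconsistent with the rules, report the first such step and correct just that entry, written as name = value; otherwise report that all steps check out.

step 3, x = -18

Step 1: x = -8 + (-8) = -16, y = -5 + (-2) = -7 — confirmed correct.
Step 2: x = -16 + (-9) = -25, y = -7 + (0) = -7 — confirmed correct.
Step 3: x = -25 + (7) = -18, y = -7 + (7) = 0 — this is not what the log shows.
First deviation found at step 3; the corrected entry is x = -18.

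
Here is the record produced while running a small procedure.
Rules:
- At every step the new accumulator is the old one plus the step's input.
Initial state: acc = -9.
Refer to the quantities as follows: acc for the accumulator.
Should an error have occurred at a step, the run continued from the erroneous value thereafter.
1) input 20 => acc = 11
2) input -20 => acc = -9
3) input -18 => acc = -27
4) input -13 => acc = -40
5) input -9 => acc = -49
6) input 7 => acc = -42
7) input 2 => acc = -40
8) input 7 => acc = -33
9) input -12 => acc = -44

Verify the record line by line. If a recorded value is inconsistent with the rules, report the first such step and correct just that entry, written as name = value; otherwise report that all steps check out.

Recomputing the run from the initial state:
step 1: acc = 11
step 2: acc = -9
step 3: acc = -27
step 4: acc = -40
step 5: acc = -49
step 6: acc = -42
step 7: acc = -40
step 8: acc = -33
step 9: acc = -45
The first disagreement with the record is at step 9, where the value should be acc = -45.

step 9, acc = -45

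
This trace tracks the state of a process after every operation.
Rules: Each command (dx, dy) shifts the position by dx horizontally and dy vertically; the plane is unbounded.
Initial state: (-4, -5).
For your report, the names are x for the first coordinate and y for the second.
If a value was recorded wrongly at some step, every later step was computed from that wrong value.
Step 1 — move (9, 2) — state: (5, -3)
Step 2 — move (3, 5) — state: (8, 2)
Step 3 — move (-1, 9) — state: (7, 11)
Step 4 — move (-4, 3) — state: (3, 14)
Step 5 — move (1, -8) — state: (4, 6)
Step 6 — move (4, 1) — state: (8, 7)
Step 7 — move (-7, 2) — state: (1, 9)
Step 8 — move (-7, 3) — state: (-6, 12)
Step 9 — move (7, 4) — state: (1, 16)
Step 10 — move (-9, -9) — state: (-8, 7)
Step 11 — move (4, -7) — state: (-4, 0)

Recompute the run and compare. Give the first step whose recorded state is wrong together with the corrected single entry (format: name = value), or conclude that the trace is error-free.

no error

step 1: x = -4 + (9) = 5, y = -5 + (2) = -3 -> exactly as logged
step 2: x = 5 + (3) = 8, y = -3 + (5) = 2 -> in agreement
step 3: x = 8 + (-1) = 7, y = 2 + (9) = 11 -> in agreement
step 4: x = 7 + (-4) = 3, y = 11 + (3) = 14 -> consistent with the trace
step 5: x = 3 + (1) = 4, y = 14 + (-8) = 6 -> verified
step 6: x = 4 + (4) = 8, y = 6 + (1) = 7 -> confirmed correct
step 7: x = 8 + (-7) = 1, y = 7 + (2) = 9 -> same as recorded
step 8: x = 1 + (-7) = -6, y = 9 + (3) = 12 -> in agreement
step 9: x = -6 + (7) = 1, y = 12 + (4) = 16 -> consistent with the trace
step 10: x = 1 + (-9) = -8, y = 16 + (-9) = 7 -> checks out
step 11: x = -8 + (4) = -4, y = 7 + (-7) = 0 -> exactly as logged
Every step is consistent.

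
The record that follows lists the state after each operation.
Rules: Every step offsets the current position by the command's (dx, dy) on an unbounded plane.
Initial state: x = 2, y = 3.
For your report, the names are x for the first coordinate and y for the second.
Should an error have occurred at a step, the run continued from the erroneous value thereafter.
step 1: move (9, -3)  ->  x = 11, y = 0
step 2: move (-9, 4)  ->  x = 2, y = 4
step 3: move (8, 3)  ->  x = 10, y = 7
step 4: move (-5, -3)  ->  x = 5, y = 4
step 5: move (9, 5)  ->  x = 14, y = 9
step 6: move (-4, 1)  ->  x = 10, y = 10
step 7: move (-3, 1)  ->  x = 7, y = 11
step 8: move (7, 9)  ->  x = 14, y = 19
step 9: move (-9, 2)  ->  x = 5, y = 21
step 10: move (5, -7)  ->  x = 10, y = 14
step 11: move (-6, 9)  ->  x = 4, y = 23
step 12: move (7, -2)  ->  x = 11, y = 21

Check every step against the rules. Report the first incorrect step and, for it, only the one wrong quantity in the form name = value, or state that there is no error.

step 8, y = 20

Recomputing the run from the initial state:
step 1: x = 11, y = 0
step 2: x = 2, y = 4
step 3: x = 10, y = 7
step 4: x = 5, y = 4
step 5: x = 14, y = 9
step 6: x = 10, y = 10
step 7: x = 7, y = 11
step 8: x = 14, y = 20
step 9: x = 5, y = 22
step 10: x = 10, y = 15
step 11: x = 4, y = 24
step 12: x = 11, y = 22
The first disagreement with the record is at step 8, where the value should be y = 20.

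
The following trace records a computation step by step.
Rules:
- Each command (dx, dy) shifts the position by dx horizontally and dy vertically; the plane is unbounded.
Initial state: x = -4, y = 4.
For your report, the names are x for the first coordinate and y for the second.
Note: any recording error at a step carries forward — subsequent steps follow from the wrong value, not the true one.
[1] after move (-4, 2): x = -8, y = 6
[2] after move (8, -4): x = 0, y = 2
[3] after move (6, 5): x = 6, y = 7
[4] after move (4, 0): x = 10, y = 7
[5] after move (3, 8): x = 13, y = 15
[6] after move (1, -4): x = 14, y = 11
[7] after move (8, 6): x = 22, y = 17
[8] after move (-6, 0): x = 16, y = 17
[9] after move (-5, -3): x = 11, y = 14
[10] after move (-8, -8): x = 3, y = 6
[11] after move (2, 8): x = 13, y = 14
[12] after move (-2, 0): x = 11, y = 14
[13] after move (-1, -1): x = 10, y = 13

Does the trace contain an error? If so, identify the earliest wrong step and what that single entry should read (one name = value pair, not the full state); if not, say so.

Step 1: x = -4 + (-4) = -8, y = 4 + (2) = 6 — confirmed correct.
Step 2: x = -8 + (8) = 0, y = 6 + (-4) = 2 — confirmed correct.
Step 3: x = 0 + (6) = 6, y = 2 + (5) = 7 — consistent with the trace.
Step 4: x = 6 + (4) = 10, y = 7 + (0) = 7 — consistent with the trace.
Step 5: x = 10 + (3) = 13, y = 7 + (8) = 15 — exactly as logged.
Step 6: x = 13 + (1) = 14, y = 15 + (-4) = 11 — verified.
Step 7: x = 14 + (8) = 22, y = 11 + (6) = 17 — matches.
Step 8: x = 22 + (-6) = 16, y = 17 + (0) = 17 — exactly as logged.
Step 9: x = 16 + (-5) = 11, y = 17 + (-3) = 14 — consistent with the trace.
Step 10: x = 11 + (-8) = 3, y = 14 + (-8) = 6 — matches.
Step 11: x = 3 + (2) = 5, y = 6 + (8) = 14 — the recorded entry deviates here.
The earliest wrong entry is at step 11: it should read x = 5.

step 11, x = 5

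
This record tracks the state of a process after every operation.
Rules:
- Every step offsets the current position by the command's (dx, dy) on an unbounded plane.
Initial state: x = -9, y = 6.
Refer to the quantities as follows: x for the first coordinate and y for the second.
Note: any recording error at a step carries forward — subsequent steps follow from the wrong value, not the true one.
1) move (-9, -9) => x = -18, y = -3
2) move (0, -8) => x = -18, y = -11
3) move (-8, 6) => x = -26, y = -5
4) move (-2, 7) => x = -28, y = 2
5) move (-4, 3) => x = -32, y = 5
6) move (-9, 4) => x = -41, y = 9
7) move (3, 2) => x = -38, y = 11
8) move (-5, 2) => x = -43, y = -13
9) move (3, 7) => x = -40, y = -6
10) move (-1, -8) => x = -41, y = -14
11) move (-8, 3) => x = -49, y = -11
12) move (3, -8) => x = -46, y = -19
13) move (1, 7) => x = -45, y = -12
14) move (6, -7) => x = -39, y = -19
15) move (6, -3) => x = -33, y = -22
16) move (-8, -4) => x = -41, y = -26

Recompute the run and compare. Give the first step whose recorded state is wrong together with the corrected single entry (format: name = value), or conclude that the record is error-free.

step 8, y = 13

Recomputing the run from the initial state:
step 1: x = -18, y = -3
step 2: x = -18, y = -11
step 3: x = -26, y = -5
step 4: x = -28, y = 2
step 5: x = -32, y = 5
step 6: x = -41, y = 9
step 7: x = -38, y = 11
step 8: x = -43, y = 13
step 9: x = -40, y = 20
step 10: x = -41, y = 12
step 11: x = -49, y = 15
step 12: x = -46, y = 7
step 13: x = -45, y = 14
step 14: x = -39, y = 7
step 15: x = -33, y = 4
step 16: x = -41, y = 0
The first disagreement with the record is at step 8, where the value should be y = 13.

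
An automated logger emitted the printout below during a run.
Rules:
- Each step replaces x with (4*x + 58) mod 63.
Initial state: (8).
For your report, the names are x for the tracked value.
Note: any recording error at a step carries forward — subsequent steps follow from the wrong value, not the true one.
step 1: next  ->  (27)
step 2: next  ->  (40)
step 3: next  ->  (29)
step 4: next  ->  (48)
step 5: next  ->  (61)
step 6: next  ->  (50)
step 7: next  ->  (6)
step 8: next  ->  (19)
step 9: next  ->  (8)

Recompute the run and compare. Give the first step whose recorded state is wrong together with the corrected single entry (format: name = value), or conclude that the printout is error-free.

no error

step 1: x = (4*8 + 58) mod 63 = 27 -> agrees with the printout
step 2: x = (4*27 + 58) mod 63 = 40 -> verified
step 3: x = (4*40 + 58) mod 63 = 29 -> no discrepancy
step 4: x = (4*29 + 58) mod 63 = 48 -> agrees with the printout
step 5: x = (4*48 + 58) mod 63 = 61 -> checks out
step 6: x = (4*61 + 58) mod 63 = 50 -> confirmed correct
step 7: x = (4*50 + 58) mod 63 = 6 -> agrees with the printout
step 8: x = (4*6 + 58) mod 63 = 19 -> checks out
step 9: x = (4*19 + 58) mod 63 = 8 -> agrees with the printout
All entries verified; no error found.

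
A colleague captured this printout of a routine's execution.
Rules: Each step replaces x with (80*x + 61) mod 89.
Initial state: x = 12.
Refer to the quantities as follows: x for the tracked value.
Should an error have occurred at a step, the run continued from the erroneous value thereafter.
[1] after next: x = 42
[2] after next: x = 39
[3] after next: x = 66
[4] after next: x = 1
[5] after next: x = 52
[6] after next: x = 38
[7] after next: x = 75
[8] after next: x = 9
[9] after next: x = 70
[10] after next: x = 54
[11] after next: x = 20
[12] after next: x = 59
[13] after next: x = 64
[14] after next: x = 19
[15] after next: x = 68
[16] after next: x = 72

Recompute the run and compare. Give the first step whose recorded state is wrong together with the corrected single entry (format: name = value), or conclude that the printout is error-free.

step 9, x = 69

Step 1: x = (80*12 + 61) mod 89 = 42 — verified.
Step 2: x = (80*42 + 61) mod 89 = 39 — same as recorded.
Step 3: x = (80*39 + 61) mod 89 = 66 — in agreement.
Step 4: x = (80*66 + 61) mod 89 = 1 — in agreement.
Step 5: x = (80*1 + 61) mod 89 = 52 — agrees with the printout.
Step 6: x = (80*52 + 61) mod 89 = 38 — verified.
Step 7: x = (80*38 + 61) mod 89 = 75 — agrees with the printout.
Step 8: x = (80*75 + 61) mod 89 = 9 — exactly as logged.
Step 9: x = (80*9 + 61) mod 89 = 69 — a discrepancy with the printout.
First deviation found at step 9; the corrected entry is x = 69.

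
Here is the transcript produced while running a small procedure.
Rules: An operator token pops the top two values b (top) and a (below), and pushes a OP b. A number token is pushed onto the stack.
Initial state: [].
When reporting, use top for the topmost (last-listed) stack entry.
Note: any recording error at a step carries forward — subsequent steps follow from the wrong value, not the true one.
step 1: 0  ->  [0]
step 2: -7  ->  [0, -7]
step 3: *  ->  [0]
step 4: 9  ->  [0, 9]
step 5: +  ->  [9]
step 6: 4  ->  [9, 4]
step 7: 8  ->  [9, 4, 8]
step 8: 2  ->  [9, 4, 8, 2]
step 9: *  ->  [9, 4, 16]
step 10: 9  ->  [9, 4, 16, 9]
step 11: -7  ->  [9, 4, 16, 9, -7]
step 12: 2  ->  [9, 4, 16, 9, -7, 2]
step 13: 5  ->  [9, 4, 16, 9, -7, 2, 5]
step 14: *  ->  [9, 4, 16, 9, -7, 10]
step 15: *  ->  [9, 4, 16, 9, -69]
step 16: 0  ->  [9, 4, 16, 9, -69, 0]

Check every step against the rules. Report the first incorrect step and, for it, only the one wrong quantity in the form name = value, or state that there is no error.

step 15, top = -70

Recomputing the run from the initial state:
step 1: [0]
step 2: [0, -7]
step 3: [0]
step 4: [0, 9]
step 5: [9]
step 6: [9, 4]
step 7: [9, 4, 8]
step 8: [9, 4, 8, 2]
step 9: [9, 4, 16]
step 10: [9, 4, 16, 9]
step 11: [9, 4, 16, 9, -7]
step 12: [9, 4, 16, 9, -7, 2]
step 13: [9, 4, 16, 9, -7, 2, 5]
step 14: [9, 4, 16, 9, -7, 10]
step 15: [9, 4, 16, 9, -70]
step 16: [9, 4, 16, 9, -70, 0]
The first disagreement with the transcript is at step 15, where the value should be top = -70.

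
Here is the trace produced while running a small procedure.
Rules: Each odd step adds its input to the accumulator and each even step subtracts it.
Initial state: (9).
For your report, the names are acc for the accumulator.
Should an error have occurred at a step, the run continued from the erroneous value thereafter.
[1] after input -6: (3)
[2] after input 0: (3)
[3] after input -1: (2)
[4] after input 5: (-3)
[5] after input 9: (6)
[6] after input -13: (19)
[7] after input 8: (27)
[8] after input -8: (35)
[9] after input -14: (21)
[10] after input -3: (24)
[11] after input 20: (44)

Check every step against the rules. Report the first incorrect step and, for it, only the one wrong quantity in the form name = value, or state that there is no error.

no error

Recomputing the run from the initial state:
step 1: acc = 3
step 2: acc = 3
step 3: acc = 2
step 4: acc = -3
step 5: acc = 6
step 6: acc = 19
step 7: acc = 27
step 8: acc = 35
step 9: acc = 21
step 10: acc = 24
step 11: acc = 44
This matches the trace at every step.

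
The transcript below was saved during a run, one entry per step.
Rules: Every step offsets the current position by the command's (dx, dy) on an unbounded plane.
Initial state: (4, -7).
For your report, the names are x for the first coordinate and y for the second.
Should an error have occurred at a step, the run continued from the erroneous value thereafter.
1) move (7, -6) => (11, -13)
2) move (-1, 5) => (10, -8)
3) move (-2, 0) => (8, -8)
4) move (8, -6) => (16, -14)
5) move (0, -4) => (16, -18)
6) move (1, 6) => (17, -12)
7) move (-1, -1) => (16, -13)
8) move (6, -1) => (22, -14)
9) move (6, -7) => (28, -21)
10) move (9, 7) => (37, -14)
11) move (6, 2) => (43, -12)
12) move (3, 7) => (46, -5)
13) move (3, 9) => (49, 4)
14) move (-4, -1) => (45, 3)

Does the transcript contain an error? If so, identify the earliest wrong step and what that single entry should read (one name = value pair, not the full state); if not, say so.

no error

Recomputing the run from the initial state:
step 1: x = 11, y = -13
step 2: x = 10, y = -8
step 3: x = 8, y = -8
step 4: x = 16, y = -14
step 5: x = 16, y = -18
step 6: x = 17, y = -12
step 7: x = 16, y = -13
step 8: x = 22, y = -14
step 9: x = 28, y = -21
step 10: x = 37, y = -14
step 11: x = 43, y = -12
step 12: x = 46, y = -5
step 13: x = 49, y = 4
step 14: x = 45, y = 3
This matches the transcript at every step.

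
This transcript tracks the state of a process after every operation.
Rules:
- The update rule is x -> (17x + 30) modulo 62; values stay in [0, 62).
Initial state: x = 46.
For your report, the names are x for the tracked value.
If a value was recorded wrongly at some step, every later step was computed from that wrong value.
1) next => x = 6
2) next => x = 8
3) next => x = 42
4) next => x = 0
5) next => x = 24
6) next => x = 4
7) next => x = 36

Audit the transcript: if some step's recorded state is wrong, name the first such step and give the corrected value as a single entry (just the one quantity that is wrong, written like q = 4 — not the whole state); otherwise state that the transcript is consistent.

step 5, x = 30

Recomputing the run from the initial state:
step 1: x = 6
step 2: x = 8
step 3: x = 42
step 4: x = 0
step 5: x = 30
step 6: x = 44
step 7: x = 34
The first disagreement with the transcript is at step 5, where the value should be x = 30.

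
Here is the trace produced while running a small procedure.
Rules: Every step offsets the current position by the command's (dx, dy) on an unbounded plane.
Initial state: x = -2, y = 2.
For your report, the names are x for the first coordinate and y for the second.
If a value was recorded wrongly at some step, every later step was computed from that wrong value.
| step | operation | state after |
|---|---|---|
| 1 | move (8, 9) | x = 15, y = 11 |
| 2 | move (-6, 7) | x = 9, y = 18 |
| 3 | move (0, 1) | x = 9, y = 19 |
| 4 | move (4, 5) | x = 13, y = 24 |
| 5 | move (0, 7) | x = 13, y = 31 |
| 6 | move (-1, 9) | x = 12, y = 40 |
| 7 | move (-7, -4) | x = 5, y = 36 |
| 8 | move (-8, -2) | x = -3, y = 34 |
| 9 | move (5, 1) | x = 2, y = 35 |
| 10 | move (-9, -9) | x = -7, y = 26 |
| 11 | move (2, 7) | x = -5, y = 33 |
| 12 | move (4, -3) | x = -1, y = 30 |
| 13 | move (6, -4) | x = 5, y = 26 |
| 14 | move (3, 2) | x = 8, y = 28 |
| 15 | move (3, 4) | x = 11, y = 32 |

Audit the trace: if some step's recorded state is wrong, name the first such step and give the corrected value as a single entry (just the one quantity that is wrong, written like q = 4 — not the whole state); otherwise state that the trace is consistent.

step 1, x = 6

1. x = -2 + (8) = 6, y = 2 + (9) = 11 (the trace disagrees here)
The earliest wrong entry is at step 1: it should read x = 6.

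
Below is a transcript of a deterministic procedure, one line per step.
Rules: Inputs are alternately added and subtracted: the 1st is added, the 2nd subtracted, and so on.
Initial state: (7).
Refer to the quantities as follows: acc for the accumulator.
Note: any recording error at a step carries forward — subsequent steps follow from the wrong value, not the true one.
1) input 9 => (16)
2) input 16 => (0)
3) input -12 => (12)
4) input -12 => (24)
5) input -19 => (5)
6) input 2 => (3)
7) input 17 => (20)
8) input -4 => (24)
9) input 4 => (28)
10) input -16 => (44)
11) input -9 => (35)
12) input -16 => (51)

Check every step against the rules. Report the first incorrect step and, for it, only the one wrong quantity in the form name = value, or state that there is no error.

Recomputing the run from the initial state:
step 1: acc = 16
step 2: acc = 0
step 3: acc = -12
step 4: acc = 0
step 5: acc = -19
step 6: acc = -21
step 7: acc = -4
step 8: acc = 0
step 9: acc = 4
step 10: acc = 20
step 11: acc = 11
step 12: acc = 27
The first disagreement with the transcript is at step 3, where the value should be acc = -12.

step 3, acc = -12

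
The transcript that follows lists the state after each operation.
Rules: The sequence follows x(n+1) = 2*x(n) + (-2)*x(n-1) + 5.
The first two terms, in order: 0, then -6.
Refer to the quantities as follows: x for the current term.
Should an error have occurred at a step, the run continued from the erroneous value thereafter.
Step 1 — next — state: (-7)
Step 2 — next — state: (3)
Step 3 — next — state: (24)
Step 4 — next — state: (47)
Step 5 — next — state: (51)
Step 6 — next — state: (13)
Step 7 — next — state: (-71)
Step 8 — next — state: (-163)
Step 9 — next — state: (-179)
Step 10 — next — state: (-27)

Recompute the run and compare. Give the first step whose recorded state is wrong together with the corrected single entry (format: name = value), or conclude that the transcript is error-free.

Recomputing the run from the initial state:
step 1: x = -7
step 2: x = 3
step 3: x = 25
step 4: x = 49
step 5: x = 53
step 6: x = 13
step 7: x = -75
step 8: x = -171
step 9: x = -187
step 10: x = -27
The first disagreement with the transcript is at step 3, where the value should be x = 25.

step 3, x = 25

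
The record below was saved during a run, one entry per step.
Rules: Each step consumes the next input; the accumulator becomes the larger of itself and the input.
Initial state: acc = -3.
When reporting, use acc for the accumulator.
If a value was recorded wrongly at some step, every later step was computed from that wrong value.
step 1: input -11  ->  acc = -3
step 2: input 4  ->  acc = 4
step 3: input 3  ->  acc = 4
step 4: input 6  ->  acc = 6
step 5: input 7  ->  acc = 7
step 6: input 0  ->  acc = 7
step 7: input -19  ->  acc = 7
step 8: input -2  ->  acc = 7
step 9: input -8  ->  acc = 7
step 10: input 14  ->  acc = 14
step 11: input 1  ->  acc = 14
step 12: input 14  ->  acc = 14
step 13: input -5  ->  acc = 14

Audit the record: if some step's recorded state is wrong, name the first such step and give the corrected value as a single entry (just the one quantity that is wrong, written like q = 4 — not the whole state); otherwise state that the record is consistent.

Recomputing the run from the initial state:
step 1: acc = -3
step 2: acc = 4
step 3: acc = 4
step 4: acc = 6
step 5: acc = 7
step 6: acc = 7
step 7: acc = 7
step 8: acc = 7
step 9: acc = 7
step 10: acc = 14
step 11: acc = 14
step 12: acc = 14
step 13: acc = 14
This matches the record at every step.

no error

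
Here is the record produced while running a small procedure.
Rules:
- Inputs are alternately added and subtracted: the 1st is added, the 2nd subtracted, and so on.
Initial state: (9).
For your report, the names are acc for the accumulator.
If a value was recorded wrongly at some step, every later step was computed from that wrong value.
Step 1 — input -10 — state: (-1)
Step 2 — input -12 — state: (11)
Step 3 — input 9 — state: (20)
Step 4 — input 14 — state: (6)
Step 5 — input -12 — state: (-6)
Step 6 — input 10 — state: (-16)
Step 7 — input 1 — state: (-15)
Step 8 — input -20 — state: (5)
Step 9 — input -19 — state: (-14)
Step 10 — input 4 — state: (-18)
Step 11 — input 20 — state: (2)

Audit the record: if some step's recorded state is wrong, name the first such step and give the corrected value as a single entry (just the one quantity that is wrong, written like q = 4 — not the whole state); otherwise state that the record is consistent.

Recomputing the run from the initial state:
step 1: acc = -1
step 2: acc = 11
step 3: acc = 20
step 4: acc = 6
step 5: acc = -6
step 6: acc = -16
step 7: acc = -15
step 8: acc = 5
step 9: acc = -14
step 10: acc = -18
step 11: acc = 2
This matches the record at every step.

no error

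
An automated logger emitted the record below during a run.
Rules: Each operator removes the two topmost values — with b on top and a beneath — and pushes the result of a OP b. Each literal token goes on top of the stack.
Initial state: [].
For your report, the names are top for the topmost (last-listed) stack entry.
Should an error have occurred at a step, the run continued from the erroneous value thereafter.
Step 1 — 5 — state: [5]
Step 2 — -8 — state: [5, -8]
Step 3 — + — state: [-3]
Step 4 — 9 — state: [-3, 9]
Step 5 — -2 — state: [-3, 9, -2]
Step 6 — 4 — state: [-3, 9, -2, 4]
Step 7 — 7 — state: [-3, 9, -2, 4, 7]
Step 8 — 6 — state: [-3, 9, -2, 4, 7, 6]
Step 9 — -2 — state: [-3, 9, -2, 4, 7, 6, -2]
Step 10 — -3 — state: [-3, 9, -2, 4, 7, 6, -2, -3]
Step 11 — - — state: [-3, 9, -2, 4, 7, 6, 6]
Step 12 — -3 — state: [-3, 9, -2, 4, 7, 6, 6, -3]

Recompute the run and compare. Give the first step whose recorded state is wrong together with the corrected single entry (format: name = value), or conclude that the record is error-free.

step 11, top = 1

1. push 5: top = 5 (checks out)
2. push -8: top = -8 (exactly as logged)
3. 5 + -8 = -3 (matches)
4. push 9: top = 9 (verified)
5. push -2: top = -2 (checks out)
6. push 4: top = 4 (in agreement)
7. push 7: top = 7 (agrees with the record)
8. push 6: top = 6 (in agreement)
9. push -2: top = -2 (matches)
10. push -3: top = -3 (exactly as logged)
11. -2 - -3 = 1 (the record has a different value)
Conclusion: step 11 carries the first error; the entry should be top = 1.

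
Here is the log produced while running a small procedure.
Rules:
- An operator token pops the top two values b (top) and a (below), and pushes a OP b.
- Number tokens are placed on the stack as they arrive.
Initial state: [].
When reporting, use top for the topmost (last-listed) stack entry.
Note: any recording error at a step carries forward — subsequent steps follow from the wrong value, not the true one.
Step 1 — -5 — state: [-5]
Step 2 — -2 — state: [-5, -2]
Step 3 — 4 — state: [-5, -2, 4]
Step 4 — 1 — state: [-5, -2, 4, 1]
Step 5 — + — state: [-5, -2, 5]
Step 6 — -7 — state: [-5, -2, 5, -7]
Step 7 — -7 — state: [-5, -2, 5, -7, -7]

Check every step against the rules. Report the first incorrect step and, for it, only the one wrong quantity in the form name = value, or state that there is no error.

no error

Step 1: push -5: top = -5 — verified.
Step 2: push -2: top = -2 — no discrepancy.
Step 3: push 4: top = 4 — confirmed correct.
Step 4: push 1: top = 1 — in agreement.
Step 5: 4 + 1 = 5 — exactly as logged.
Step 6: push -7: top = -7 — consistent with the log.
Step 7: push -7: top = -7 — consistent with the log.
Nothing is out of place; the run is error-free.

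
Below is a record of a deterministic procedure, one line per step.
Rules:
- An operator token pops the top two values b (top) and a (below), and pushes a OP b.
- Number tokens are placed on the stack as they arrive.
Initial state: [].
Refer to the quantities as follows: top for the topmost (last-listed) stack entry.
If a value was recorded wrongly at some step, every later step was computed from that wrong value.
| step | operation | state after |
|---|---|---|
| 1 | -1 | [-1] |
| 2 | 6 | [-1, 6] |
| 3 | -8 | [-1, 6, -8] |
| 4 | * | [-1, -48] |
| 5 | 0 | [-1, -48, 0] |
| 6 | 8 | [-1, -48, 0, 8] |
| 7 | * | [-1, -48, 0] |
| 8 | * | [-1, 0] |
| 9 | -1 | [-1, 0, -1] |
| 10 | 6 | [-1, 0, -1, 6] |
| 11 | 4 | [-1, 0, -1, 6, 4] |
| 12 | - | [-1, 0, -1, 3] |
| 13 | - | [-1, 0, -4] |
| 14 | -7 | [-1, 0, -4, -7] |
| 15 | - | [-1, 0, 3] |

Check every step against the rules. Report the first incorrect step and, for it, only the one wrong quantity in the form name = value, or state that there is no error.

step 12, top = 2

Recomputing the run from the initial state:
step 1: [-1]
step 2: [-1, 6]
step 3: [-1, 6, -8]
step 4: [-1, -48]
step 5: [-1, -48, 0]
step 6: [-1, -48, 0, 8]
step 7: [-1, -48, 0]
step 8: [-1, 0]
step 9: [-1, 0, -1]
step 10: [-1, 0, -1, 6]
step 11: [-1, 0, -1, 6, 4]
step 12: [-1, 0, -1, 2]
step 13: [-1, 0, -3]
step 14: [-1, 0, -3, -7]
step 15: [-1, 0, 4]
The first disagreement with the record is at step 12, where the value should be top = 2.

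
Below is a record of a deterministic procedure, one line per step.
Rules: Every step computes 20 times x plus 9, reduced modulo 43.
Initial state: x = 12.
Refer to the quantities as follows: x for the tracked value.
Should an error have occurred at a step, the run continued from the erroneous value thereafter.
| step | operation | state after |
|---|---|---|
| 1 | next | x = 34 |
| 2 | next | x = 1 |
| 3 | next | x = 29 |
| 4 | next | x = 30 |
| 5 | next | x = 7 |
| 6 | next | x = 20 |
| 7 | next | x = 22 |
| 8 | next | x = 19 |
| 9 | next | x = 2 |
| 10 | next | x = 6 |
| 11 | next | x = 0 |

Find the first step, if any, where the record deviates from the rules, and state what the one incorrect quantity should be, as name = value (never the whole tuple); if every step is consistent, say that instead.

no error

step 1: x = (20*12 + 9) mod 43 = 34 -> in agreement
step 2: x = (20*34 + 9) mod 43 = 1 -> confirmed correct
step 3: x = (20*1 + 9) mod 43 = 29 -> no discrepancy
step 4: x = (20*29 + 9) mod 43 = 30 -> verified
step 5: x = (20*30 + 9) mod 43 = 7 -> confirmed correct
step 6: x = (20*7 + 9) mod 43 = 20 -> checks out
step 7: x = (20*20 + 9) mod 43 = 22 -> matches
step 8: x = (20*22 + 9) mod 43 = 19 -> exactly as logged
step 9: x = (20*19 + 9) mod 43 = 2 -> verified
step 10: x = (20*2 + 9) mod 43 = 6 -> checks out
step 11: x = (20*6 + 9) mod 43 = 0 -> consistent with the record
No step deviates from the rules.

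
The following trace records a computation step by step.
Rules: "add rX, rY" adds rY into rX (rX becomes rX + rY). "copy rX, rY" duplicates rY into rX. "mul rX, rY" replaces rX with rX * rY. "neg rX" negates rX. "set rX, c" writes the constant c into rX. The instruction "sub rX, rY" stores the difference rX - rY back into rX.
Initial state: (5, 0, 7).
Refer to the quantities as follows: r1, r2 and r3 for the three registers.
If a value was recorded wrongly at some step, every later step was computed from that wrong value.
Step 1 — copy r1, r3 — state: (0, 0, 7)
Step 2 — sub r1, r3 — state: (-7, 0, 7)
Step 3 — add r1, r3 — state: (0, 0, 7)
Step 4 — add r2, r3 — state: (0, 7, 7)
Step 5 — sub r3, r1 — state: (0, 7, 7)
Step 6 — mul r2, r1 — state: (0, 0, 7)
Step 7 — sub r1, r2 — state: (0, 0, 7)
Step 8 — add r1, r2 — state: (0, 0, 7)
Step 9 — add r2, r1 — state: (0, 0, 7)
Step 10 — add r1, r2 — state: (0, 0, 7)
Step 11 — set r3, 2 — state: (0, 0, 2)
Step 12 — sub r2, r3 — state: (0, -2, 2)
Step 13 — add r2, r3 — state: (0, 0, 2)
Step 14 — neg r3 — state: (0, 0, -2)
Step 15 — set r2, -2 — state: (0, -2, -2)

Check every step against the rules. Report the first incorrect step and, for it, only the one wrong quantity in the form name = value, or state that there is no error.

Step 1: r1 = 7 — the recorded entry deviates here.
Step 1 is the first one off; corrected, r1 = 7.

step 1, r1 = 7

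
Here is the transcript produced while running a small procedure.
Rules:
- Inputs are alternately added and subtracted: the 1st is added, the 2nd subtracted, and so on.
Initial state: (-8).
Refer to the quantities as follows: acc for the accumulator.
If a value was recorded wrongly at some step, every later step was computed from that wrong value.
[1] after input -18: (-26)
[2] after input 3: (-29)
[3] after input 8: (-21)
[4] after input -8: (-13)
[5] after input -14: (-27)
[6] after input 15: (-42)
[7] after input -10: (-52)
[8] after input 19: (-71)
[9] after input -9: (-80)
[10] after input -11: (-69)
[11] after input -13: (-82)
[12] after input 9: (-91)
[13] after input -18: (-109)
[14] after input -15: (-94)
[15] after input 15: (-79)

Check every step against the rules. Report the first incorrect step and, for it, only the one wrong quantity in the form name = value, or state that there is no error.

no error

Recomputing the run from the initial state:
step 1: acc = -26
step 2: acc = -29
step 3: acc = -21
step 4: acc = -13
step 5: acc = -27
step 6: acc = -42
step 7: acc = -52
step 8: acc = -71
step 9: acc = -80
step 10: acc = -69
step 11: acc = -82
step 12: acc = -91
step 13: acc = -109
step 14: acc = -94
step 15: acc = -79
This matches the transcript at every step.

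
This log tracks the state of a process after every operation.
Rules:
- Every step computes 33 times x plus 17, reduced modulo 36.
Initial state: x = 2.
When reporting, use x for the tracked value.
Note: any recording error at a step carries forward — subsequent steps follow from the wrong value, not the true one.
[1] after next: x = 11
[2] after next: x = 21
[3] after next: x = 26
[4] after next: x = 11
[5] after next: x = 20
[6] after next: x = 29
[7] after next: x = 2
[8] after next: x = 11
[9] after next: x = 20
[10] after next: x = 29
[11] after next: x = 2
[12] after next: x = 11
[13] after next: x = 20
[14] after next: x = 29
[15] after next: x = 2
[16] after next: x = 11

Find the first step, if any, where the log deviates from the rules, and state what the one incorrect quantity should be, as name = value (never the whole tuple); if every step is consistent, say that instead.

step 2, x = 20

1. x = (33*2 + 17) mod 36 = 11 (agrees with the log)
2. x = (33*11 + 17) mod 36 = 20 (the log disagrees here)
The audit stops at step 2: the recorded entry is wrong and should be x = 20.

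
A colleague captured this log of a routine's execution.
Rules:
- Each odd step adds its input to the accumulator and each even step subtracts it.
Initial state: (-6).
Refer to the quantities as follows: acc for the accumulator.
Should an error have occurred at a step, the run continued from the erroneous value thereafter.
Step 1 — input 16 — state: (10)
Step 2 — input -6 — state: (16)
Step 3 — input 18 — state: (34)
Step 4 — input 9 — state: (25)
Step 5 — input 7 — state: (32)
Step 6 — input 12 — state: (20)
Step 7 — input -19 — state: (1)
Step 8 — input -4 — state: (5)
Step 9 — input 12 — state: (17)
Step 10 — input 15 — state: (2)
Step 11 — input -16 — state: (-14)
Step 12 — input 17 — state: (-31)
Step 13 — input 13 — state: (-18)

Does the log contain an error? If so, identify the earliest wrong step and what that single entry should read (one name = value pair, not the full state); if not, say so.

step 1: acc = -6 + 16 = 10 -> in agreement
step 2: acc = 10 - -6 = 16 -> no discrepancy
step 3: acc = 16 + 18 = 34 -> consistent with the log
step 4: acc = 34 - 9 = 25 -> agrees with the log
step 5: acc = 25 + 7 = 32 -> same as recorded
step 6: acc = 32 - 12 = 20 -> consistent with the log
step 7: acc = 20 + -19 = 1 -> verified
step 8: acc = 1 - -4 = 5 -> verified
step 9: acc = 5 + 12 = 17 -> verified
step 10: acc = 17 - 15 = 2 -> agrees with the log
step 11: acc = 2 + -16 = -14 -> verified
step 12: acc = -14 - 17 = -31 -> matches
step 13: acc = -31 + 13 = -18 -> checks out
All steps check out; nothing to correct.

no error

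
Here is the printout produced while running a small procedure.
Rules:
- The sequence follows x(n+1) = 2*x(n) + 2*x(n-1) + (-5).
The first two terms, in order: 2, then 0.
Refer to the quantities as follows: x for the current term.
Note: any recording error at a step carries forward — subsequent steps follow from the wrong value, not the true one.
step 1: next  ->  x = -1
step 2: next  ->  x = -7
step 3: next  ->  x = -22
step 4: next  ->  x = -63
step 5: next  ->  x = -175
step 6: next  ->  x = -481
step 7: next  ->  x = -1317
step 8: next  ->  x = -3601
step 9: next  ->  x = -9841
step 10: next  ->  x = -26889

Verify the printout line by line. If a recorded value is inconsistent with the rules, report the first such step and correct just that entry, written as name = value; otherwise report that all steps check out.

step 3, x = -21

step 1: x = 2*(0) + (2)*(2) + (-5) = -1 -> agrees with the printout
step 2: x = 2*(-1) + (2)*(0) + (-5) = -7 -> same as recorded
step 3: x = 2*(-7) + (2)*(-1) + (-5) = -21 -> not what was recorded
First deviation found at step 3; the corrected entry is x = -21.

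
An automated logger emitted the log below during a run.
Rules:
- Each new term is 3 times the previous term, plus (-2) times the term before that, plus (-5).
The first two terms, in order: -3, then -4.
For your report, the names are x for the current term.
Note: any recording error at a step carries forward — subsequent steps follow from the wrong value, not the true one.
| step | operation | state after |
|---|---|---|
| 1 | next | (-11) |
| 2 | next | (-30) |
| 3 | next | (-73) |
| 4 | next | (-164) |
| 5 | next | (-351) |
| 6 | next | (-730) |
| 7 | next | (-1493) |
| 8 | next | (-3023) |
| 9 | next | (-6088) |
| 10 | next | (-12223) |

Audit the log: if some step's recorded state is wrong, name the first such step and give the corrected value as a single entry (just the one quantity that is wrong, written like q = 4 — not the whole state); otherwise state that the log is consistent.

Recomputing the run from the initial state:
step 1: x = -11
step 2: x = -30
step 3: x = -73
step 4: x = -164
step 5: x = -351
step 6: x = -730
step 7: x = -1493
step 8: x = -3024
step 9: x = -6091
step 10: x = -12230
The first disagreement with the log is at step 8, where the value should be x = -3024.

step 8, x = -3024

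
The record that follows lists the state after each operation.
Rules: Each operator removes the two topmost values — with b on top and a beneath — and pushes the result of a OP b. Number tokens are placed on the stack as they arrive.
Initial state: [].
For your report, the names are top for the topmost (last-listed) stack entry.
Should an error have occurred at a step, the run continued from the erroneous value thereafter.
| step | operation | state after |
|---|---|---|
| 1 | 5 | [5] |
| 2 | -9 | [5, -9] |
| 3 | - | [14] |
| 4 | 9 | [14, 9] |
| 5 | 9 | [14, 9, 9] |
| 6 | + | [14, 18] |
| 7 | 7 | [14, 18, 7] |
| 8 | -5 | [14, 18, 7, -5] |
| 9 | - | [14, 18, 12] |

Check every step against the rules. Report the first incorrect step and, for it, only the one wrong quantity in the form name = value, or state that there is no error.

Recomputing the run from the initial state:
step 1: [5]
step 2: [5, -9]
step 3: [14]
step 4: [14, 9]
step 5: [14, 9, 9]
step 6: [14, 18]
step 7: [14, 18, 7]
step 8: [14, 18, 7, -5]
step 9: [14, 18, 12]
This matches the record at every step.

no error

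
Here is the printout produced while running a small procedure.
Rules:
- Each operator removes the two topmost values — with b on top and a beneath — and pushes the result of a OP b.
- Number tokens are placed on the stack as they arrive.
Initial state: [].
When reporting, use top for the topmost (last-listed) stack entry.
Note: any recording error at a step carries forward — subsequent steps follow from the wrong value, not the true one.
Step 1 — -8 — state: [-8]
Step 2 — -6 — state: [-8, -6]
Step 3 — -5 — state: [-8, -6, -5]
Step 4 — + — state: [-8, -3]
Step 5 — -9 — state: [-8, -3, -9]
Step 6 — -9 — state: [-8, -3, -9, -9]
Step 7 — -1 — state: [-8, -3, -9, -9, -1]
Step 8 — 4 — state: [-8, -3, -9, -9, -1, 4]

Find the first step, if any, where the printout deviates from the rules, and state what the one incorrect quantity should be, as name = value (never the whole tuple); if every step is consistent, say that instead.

step 1: push -8: top = -8 -> agrees with the printout
step 2: push -6: top = -6 -> exactly as logged
step 3: push -5: top = -5 -> confirmed correct
step 4: -6 + -5 = -11 -> this is not what the printout shows
Step 4 is the first one off; corrected, top = -11.

step 4, top = -11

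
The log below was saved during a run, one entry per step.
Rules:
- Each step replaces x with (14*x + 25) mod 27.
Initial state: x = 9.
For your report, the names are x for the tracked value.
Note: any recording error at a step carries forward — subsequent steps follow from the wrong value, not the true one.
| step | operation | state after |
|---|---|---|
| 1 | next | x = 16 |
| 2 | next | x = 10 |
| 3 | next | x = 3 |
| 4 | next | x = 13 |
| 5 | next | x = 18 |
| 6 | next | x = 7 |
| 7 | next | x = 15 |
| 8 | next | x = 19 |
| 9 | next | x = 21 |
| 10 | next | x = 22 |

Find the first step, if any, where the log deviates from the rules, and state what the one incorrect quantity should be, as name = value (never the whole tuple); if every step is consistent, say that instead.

step 2, x = 6

step 1: x = (14*9 + 25) mod 27 = 16 -> in agreement
step 2: x = (14*16 + 25) mod 27 = 6 -> the log disagrees here
The earliest wrong entry is at step 2: it should read x = 6.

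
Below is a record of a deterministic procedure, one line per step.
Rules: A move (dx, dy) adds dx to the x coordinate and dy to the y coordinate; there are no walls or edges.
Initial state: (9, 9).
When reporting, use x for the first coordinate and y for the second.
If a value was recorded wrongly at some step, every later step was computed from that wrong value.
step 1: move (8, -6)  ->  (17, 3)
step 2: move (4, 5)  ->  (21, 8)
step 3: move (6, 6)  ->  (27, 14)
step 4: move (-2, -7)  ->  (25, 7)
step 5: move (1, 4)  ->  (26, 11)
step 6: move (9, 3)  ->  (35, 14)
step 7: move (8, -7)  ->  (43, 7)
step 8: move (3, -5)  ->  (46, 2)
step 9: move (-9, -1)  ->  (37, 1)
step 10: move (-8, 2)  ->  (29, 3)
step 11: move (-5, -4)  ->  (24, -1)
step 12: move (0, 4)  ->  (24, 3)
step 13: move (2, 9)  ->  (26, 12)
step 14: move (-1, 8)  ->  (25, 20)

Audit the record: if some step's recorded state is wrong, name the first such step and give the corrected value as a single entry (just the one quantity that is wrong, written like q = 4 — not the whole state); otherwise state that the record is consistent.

no error

1. x = 9 + (8) = 17, y = 9 + (-6) = 3 (consistent with the record)
2. x = 17 + (4) = 21, y = 3 + (5) = 8 (agrees with the record)
3. x = 21 + (6) = 27, y = 8 + (6) = 14 (verified)
4. x = 27 + (-2) = 25, y = 14 + (-7) = 7 (checks out)
5. x = 25 + (1) = 26, y = 7 + (4) = 11 (same as recorded)
6. x = 26 + (9) = 35, y = 11 + (3) = 14 (verified)
7. x = 35 + (8) = 43, y = 14 + (-7) = 7 (exactly as logged)
8. x = 43 + (3) = 46, y = 7 + (-5) = 2 (checks out)
9. x = 46 + (-9) = 37, y = 2 + (-1) = 1 (exactly as logged)
10. x = 37 + (-8) = 29, y = 1 + (2) = 3 (no discrepancy)
11. x = 29 + (-5) = 24, y = 3 + (-4) = -1 (matches)
12. x = 24 + (0) = 24, y = -1 + (4) = 3 (agrees with the record)
13. x = 24 + (2) = 26, y = 3 + (9) = 12 (same as recorded)
14. x = 26 + (-1) = 25, y = 12 + (8) = 20 (checks out)
All entries verified; no error found.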